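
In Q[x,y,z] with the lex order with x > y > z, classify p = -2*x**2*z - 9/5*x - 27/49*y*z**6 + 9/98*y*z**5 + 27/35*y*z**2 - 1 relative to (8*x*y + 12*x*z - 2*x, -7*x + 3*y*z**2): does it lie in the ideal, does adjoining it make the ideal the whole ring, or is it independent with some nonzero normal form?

First compute the reduced Gröbner basis of I by Buchberger's algorithm.
f_1 = 8*x*y + 12*x*z - 2*x, LT = x*y.
f_2 = -7*x + 3*y*z**2, LT = x.

S(f_1,f_2): lcm = x*y. S = 3/2*x*z - 1/4*x + 3/7*y**2*z**2.
  reduce S modulo (f_1, f_2):
  remainder 3/7*y**2*z**2 + 9/14*y*z**3 - 3/28*y*z**2 ≠ 0; add h_3 = 3/7*y**2*z**2 + 9/14*y*z**3 - 3/28*y*z**2 to the basis.

The other S-polynomials (S(f_1,h_3), S(f_2,h_3)) all reduce to 0 modulo the current basis, so we have a Gröbner basis.
Inter-reduce: drop elements whose leading term is divisible by another's, tail-reduce, and make monic.
Reduced Gröbner basis: {x - 3/7*y*z**2, y**2*z**2 + 3/2*y*z**3 - 1/4*y*z**2}.
Label its elements g_1 = x - 3/7*y*z**2, g_2 = y**2*z**2 + 3/2*y*z**3 - 1/4*y*z**2.

Reduce p = -2*x**2*z - 9/5*x - 27/49*y*z**6 + 9/98*y*z**5 + 27/35*y*z**2 - 1 modulo G:
  leading term x**2*z: subtract (-2*x*z)·g_1 from -2*x**2*z - 9/5*x - 27/49*y*z**6 + 9/98*y*z**5 + 27/35*y*z**2 - 1 → -6/7*x*y*z**3 - 9/5*x - 27/49*y*z**6 + 9/98*y*z**5 + 27/35*y*z**2 - 1
  leading term x*y*z**3: subtract (-6/7*y*z**3)·g_1 from -6/7*x*y*z**3 - 9/5*x - 27/49*y*z**6 + 9/98*y*z**5 + 27/35*y*z**2 - 1 → -9/5*x - 18/49*y**2*z**5 - 27/49*y*z**6 + 9/98*y*z**5 + 27/35*y*z**2 - 1
  leading term x: subtract (-9/5)·g_1 from -9/5*x - 18/49*y**2*z**5 - 27/49*y*z**6 + 9/98*y*z**5 + 27/35*y*z**2 - 1 → -18/49*y**2*z**5 - 27/49*y*z**6 + 9/98*y*z**5 - 1
  leading term y**2*z**5: subtract (-18/49*z**3)·g_2 from -18/49*y**2*z**5 - 27/49*y*z**6 + 9/98*y*z**5 - 1 → -1
  leading term 1: no divisor's leading term divides it; move -1 to the remainder.
  normal form = -1.
The normal form is nonzero, so p ∉ I. Since p minus its normal form lies in I, I + (p) = I + (r) where r = -1; decide whether this ideal is the whole ring.
Here r = -1 is a nonzero constant, hence a unit: 1 ∈ I + (p), the Gröbner basis of I + (p) is {1}, and the enlarged system has no common solution — adjoining p is inconsistent.

Adjoining -2*x**2*z - 9/5*x - 27/49*y*z**6 + 9/98*y*z**5 + 27/35*y*z**2 - 1 makes the ideal the whole ring: the system is inconsistent.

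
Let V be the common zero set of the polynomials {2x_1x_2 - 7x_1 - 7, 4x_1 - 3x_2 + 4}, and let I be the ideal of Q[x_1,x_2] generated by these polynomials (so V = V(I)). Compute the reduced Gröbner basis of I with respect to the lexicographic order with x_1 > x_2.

G = {x_1 - 3/4x_2 + 1, x_2^2 - 29/6x_2}

Buchberger's algorithm terminates because the ascending chain of leading-term ideals stabilizes.

f_1 = 2x_1x_2 - 7x_1 - 7, LT = x_1x_2.
f_2 = 4x_1 - 3x_2 + 4, LT = x_1.

S(f_1,f_2): lcm = x_1x_2. S = -7/2x_1 + 3/4x_2^2 - x_2 - 7/2.
  leading term x_1: subtract (-7/8)·f_2 from -7/2x_1 + 3/4x_2^2 - x_2 - 7/2 → 3/4x_2^2 - 29/8x_2
  leading term x_2^2: no divisor's leading term divides it; move 3/4x_2^2 to the remainder.
  leading term x_2: no divisor's leading term divides it; move -29/8x_2 to the remainder.
  remainder 3/4x_2^2 - 29/8x_2 ≠ 0; add g_3 = 3/4x_2^2 - 29/8x_2 to the basis.

S(f_1,g_3): lcm = x_1x_2^2. S = 4/3x_1x_2 - 7/2x_2.
  leading term x_1x_2: subtract (2/3)·f_1 from 4/3x_1x_2 - 7/2x_2 → 14/3x_1 - 7/2x_2 + 14/3
  leading term x_1: subtract (7/6)·f_2 from 14/3x_1 - 7/2x_2 + 14/3 → 0
  remainder 0.

S(f_2,g_3): leading monomials are coprime, so the S-polynomial reduces to 0 (Buchberger's first criterion).
Every S-polynomial of the final basis reduces to 0, so we have a Gröbner basis.
Inter-reduce: drop elements whose leading term is divisible by another's, tail-reduce, and make monic.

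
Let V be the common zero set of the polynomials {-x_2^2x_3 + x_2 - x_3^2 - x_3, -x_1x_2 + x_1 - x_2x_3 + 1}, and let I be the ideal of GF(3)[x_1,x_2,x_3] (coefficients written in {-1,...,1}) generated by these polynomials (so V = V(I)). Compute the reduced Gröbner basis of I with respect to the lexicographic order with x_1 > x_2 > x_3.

G = {x_1x_2 - x_1 + x_2x_3 - 1, x_1x_3^2 - x_1x_3 - x_1 - x_2x_3^2 + x_2x_3 + x_3^3 + x_3^2 + x_3 - 1, x_2^2x_3 - x_2 + x_3^2 + x_3}

The reduced Gröbner basis is the canonical form of the ideal for this ordering.

f_1 = -x_2^2x_3 + x_2 - x_3^2 - x_3, LT = x_2^2x_3.
f_2 = -x_1x_2 + x_1 - x_2x_3 + 1, LT = x_1x_2.

S(f_1,f_2): lcm = x_1x_2^2x_3. S = x_1x_2x_3 - x_1x_2 + x_1x_3^2 + x_1x_3 - x_2^2x_3^2 + x_2x_3.
  leading term x_1x_2x_3: subtract (-x_3)·f_2 from x_1x_2x_3 - x_1x_2 + x_1x_3^2 + x_1x_3 - x_2^2x_3^2 + x_2x_3 → -x_1x_2 + x_1x_3^2 - x_1x_3 - x_2^2x_3^2 - x_2x_3^2 + x_2x_3 + x_3
  leading term x_1x_2: subtract (1)·f_2 from -x_1x_2 + x_1x_3^2 - x_1x_3 - x_2^2x_3^2 - x_2x_3^2 + x_2x_3 + x_3 → x_1x_3^2 - x_1x_3 - x_1 - x_2^2x_3^2 - x_2x_3^2 - x_2x_3 + x_3 - 1
  leading term x_1x_3^2: no divisor's leading term divides it; move x_1x_3^2 to the remainder.
  leading term x_1x_3: no divisor's leading term divides it; move -x_1x_3 to the remainder.
  leading term x_1: no divisor's leading term divides it; move -x_1 to the remainder.
  leading term x_2^2x_3^2: subtract (x_3)·f_1 from -x_2^2x_3^2 - x_2x_3^2 - x_2x_3 + x_3 - 1 → -x_2x_3^2 + x_2x_3 + x_3^3 + x_3^2 + x_3 - 1
  leading term x_2x_3^2: no divisor's leading term divides it; move -x_2x_3^2 to the remainder.
  leading term x_2x_3: no divisor's leading term divides it; move x_2x_3 to the remainder.
  leading term x_3^3: no divisor's leading term divides it; move x_3^3 to the remainder.
  leading term x_3^2: no divisor's leading term divides it; move x_3^2 to the remainder.
  leading term x_3: no divisor's leading term divides it; move x_3 to the remainder.
  leading term 1: no divisor's leading term divides it; move -1 to the remainder.
  remainder x_1x_3^2 - x_1x_3 - x_1 - x_2x_3^2 + x_2x_3 + x_3^3 + x_3^2 + x_3 - 1 ≠ 0; add g_3 = x_1x_3^2 - x_1x_3 - x_1 - x_2x_3^2 + x_2x_3 + x_3^3 + x_3^2 + x_3 - 1 to the basis.

S(f_1,g_3): lcm = x_1x_2^2x_3^2. S = x_1x_2^2x_3 + x_1x_2^2 - x_1x_2x_3 + x_1x_3^3 + x_1x_3^2 + x_2^3x_3^2 - x_2^3x_3 - x_2^2x_3^3 - x_2^2x_3^2 - x_2^2x_3 + x_2^2.
  leading term x_1x_2^2x_3: subtract (-x_1)·f_1 from x_1x_2^2x_3 + x_1x_2^2 - x_1x_2x_3 + x_1x_3^3 + x_1x_3^2 + x_2^3x_3^2 - x_2^3x_3 - x_2^2x_3^3 - x_2^2x_3^2 - x_2^2x_3 + x_2^2 → x_1x_2^2 - x_1x_2x_3 + x_1x_2 + x_1x_3^3 - x_1x_3 + x_2^3x_3^2 - x_2^3x_3 - x_2^2x_3^3 - x_2^2x_3^2 - x_2^2x_3 + x_2^2
  leading term x_1x_2^2: subtract (-x_2)·f_2 from x_1x_2^2 - x_1x_2x_3 + x_1x_2 + x_1x_3^3 - x_1x_3 + x_2^3x_3^2 - x_2^3x_3 - x_2^2x_3^3 - x_2^2x_3^2 - x_2^2x_3 + x_2^2 → -x_1x_2x_3 - x_1x_2 + x_1x_3^3 - x_1x_3 + x_2^3x_3^2 - x_2^3x_3 - x_2^2x_3^3 - x_2^2x_3^2 + x_2^2x_3 + x_2^2 + x_2
  leading term x_1x_2x_3: subtract (x_3)·f_2 from -x_1x_2x_3 - x_1x_2 + x_1x_3^3 - x_1x_3 + x_2^3x_3^2 - x_2^3x_3 - x_2^2x_3^3 - x_2^2x_3^2 + x_2^2x_3 + x_2^2 + x_2 → -x_1x_2 + x_1x_3^3 + x_1x_3 + x_2^3x_3^2 - x_2^3x_3 - x_2^2x_3^3 - x_2^2x_3^2 + x_2^2x_3 + x_2^2 + x_2x_3^2 + x_2 - x_3
  leading term x_1x_2: subtract (1)·f_2 from -x_1x_2 + x_1x_3^3 + x_1x_3 + x_2^3x_3^2 - x_2^3x_3 - x_2^2x_3^3 - x_2^2x_3^2 + x_2^2x_3 + x_2^2 + x_2x_3^2 + x_2 - x_3 → x_1x_3^3 + x_1x_3 - x_1 + x_2^3x_3^2 - x_2^3x_3 - x_2^2x_3^3 - x_2^2x_3^2 + x_2^2x_3 + x_2^2 + x_2x_3^2 + x_2x_3 + x_2 - x_3 - 1
  leading term x_1x_3^3: subtract (x_3)·g_3 from x_1x_3^3 + x_1x_3 - x_1 + x_2^3x_3^2 - x_2^3x_3 - x_2^2x_3^3 - x_2^2x_3^2 + x_2^2x_3 + x_2^2 + x_2x_3^2 + x_2x_3 + x_2 - x_3 - 1 → x_1x_3^2 - x_1x_3 - x_1 + x_2^3x_3^2 - x_2^3x_3 - x_2^2x_3^3 - x_2^2x_3^2 + x_2^2x_3 + x_2^2 + x_2x_3^3 + x_2x_3 + x_2 - x_3^4 - x_3^3 - x_3^2 - 1
  leading term x_1x_3^2: subtract (1)·g_3 from x_1x_3^2 - x_1x_3 - x_1 + x_2^3x_3^2 - x_2^3x_3 - x_2^2x_3^3 - x_2^2x_3^2 + x_2^2x_3 + x_2^2 + x_2x_3^3 + x_2x_3 + x_2 - x_3^4 - x_3^3 - x_3^2 - 1 → x_2^3x_3^2 - x_2^3x_3 - x_2^2x_3^3 - x_2^2x_3^2 + x_2^2x_3 + x_2^2 + x_2x_3^3 + x_2x_3^2 + x_2 - x_3^4 + x_3^3 + x_3^2 - x_3
  leading term x_2^3x_3^2: subtract (-x_2x_3)·f_1 from x_2^3x_3^2 - x_2^3x_3 - x_2^2x_3^3 - x_2^2x_3^2 + x_2^2x_3 + x_2^2 + x_2x_3^3 + x_2x_3^2 + x_2 - x_3^4 + x_3^3 + x_3^2 - x_3 → -x_2^3x_3 - x_2^2x_3^3 - x_2^2x_3^2 - x_2^2x_3 + x_2^2 + x_2 - x_3^4 + x_3^3 + x_3^2 - x_3
  leading term x_2^3x_3: subtract (x_2)·f_1 from -x_2^3x_3 - x_2^2x_3^3 - x_2^2x_3^2 - x_2^2x_3 + x_2^2 + x_2 - x_3^4 + x_3^3 + x_3^2 - x_3 → -x_2^2x_3^3 - x_2^2x_3^2 - x_2^2x_3 + x_2x_3^2 + x_2x_3 + x_2 - x_3^4 + x_3^3 + x_3^2 - x_3
  leading term x_2^2x_3^3: subtract (x_3^2)·f_1 from -x_2^2x_3^3 - x_2^2x_3^2 - x_2^2x_3 + x_2x_3^2 + x_2x_3 + x_2 - x_3^4 + x_3^3 + x_3^2 - x_3 → -x_2^2x_3^2 - x_2^2x_3 + x_2x_3 + x_2 - x_3^3 + x_3^2 - x_3
  leading term x_2^2x_3^2: subtract (x_3)·f_1 from -x_2^2x_3^2 - x_2^2x_3 + x_2x_3 + x_2 - x_3^3 + x_3^2 - x_3 → -x_2^2x_3 + x_2 - x_3^2 - x_3
  leading term x_2^2x_3: subtract (1)·f_1 from -x_2^2x_3 + x_2 - x_3^2 - x_3 → 0
  remainder 0.

S(f_2,g_3): lcm = x_1x_2x_3^2. S = x_1x_2x_3 + x_1x_2 - x_1x_3^2 + x_2^2x_3^2 - x_2^2x_3 - x_2x_3^2 - x_2x_3 + x_2 - x_3^2.
  leading term x_1x_2x_3: subtract (-x_3)·f_2 from x_1x_2x_3 + x_1x_2 - x_1x_3^2 + x_2^2x_3^2 - x_2^2x_3 - x_2x_3^2 - x_2x_3 + x_2 - x_3^2 → x_1x_2 - x_1x_3^2 + x_1x_3 + x_2^2x_3^2 - x_2^2x_3 + x_2x_3^2 - x_2x_3 + x_2 - x_3^2 + x_3
  leading term x_1x_2: subtract (-1)·f_2 from x_1x_2 - x_1x_3^2 + x_1x_3 + x_2^2x_3^2 - x_2^2x_3 + x_2x_3^2 - x_2x_3 + x_2 - x_3^2 + x_3 → -x_1x_3^2 + x_1x_3 + x_1 + x_2^2x_3^2 - x_2^2x_3 + x_2x_3^2 + x_2x_3 + x_2 - x_3^2 + x_3 + 1
  leading term x_1x_3^2: subtract (-1)·g_3 from -x_1x_3^2 + x_1x_3 + x_1 + x_2^2x_3^2 - x_2^2x_3 + x_2x_3^2 + x_2x_3 + x_2 - x_3^2 + x_3 + 1 → x_2^2x_3^2 - x_2^2x_3 - x_2x_3 + x_2 + x_3^3 - x_3
  leading term x_2^2x_3^2: subtract (-x_3)·f_1 from x_2^2x_3^2 - x_2^2x_3 - x_2x_3 + x_2 + x_3^3 - x_3 → -x_2^2x_3 + x_2 - x_3^2 - x_3
  leading term x_2^2x_3: subtract (1)·f_1 from -x_2^2x_3 + x_2 - x_3^2 - x_3 → 0
  remainder 0.

Every S-polynomial of the final basis reduces to 0, so we have a Gröbner basis.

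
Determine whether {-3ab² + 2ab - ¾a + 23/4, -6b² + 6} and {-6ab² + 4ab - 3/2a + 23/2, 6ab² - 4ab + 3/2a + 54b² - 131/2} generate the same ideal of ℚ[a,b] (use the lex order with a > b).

Yes, the ideals are equal.

Since reduced Gröbner bases are canonical representatives of ideals under a given ordering, it suffices to compute and compare them.
Buchberger on the first generating set:
f_1 = -3ab² + 2ab - ¾a + 23/4, LT = ab².
f_2 = -6b² + 6, LT = b².

S(f_1,f_2): lcm = ab². S = -⅔ab + 5/4a - 23/12.
  reduce S modulo (f_1, f_2):
  remainder -⅔ab + 5/4a - 23/12 ≠ 0; add g_3 = -⅔ab + 5/4a - 23/12 to the basis.

S(f_1,g_3): lcm = ab². S = 29/24ab + ¼a - 23/8b - 23/12.
  reduce S modulo (f_1, f_2, g_3):
  remainder 161/64a - 23/8b - 345/64 ≠ 0; add g_4 = 161/64a - 23/8b - 345/64 to the basis.

The other S-polynomials (S(f_2,g_3), S(f_1,g_4), S(f_2,g_4), S(g_3,g_4)) all reduce to 0 modulo the current basis, so we have a Gröbner basis.
Inter-reduce: drop elements whose leading term is divisible by another's, tail-reduce, and make monic.
Reduced Gröbner basis: {a - 8/7b - 15/7, b² - 1}.

Buchberger on the second generating set:
h_1 = -6ab² + 4ab - 3/2a + 23/2, LT = ab².
h_2 = 6ab² - 4ab + 3/2a + 54b² - 131/2, LT = ab².

S(h_1,h_2): lcm = ab². S = -9b² + 9.
  reduce S modulo (h_1, h_2):
  remainder -9b² + 9 ≠ 0; add k_3 = -9b² + 9 to the basis.

S(h_1,k_3): lcm = ab². S = -⅔ab + 5/4a - 23/12.
  reduce S modulo (h_1, h_2, k_3):
  remainder -⅔ab + 5/4a - 23/12 ≠ 0; add k_4 = -⅔ab + 5/4a - 23/12 to the basis.

S(h_1,k_4): lcm = ab². S = 29/24ab + ¼a - 23/8b - 23/12.
  reduce S modulo (h_1, h_2, k_3, k_4):
  remainder 161/64a - 23/8b - 345/64 ≠ 0; add k_5 = 161/64a - 23/8b - 345/64 to the basis.

The other S-polynomials (S(h_2,k_3), S(h_2,k_4), S(k_3,k_4), S(h_1,k_5), S(h_2,k_5), S(k_3,k_5), S(k_4,k_5)) all reduce to 0 modulo the current basis, so we have a Gröbner basis.
Inter-reduce: drop elements whose leading term is divisible by another's, tail-reduce, and make monic.
Reduced Gröbner basis: {a - 8/7b - 15/7, b² - 1}.

The two bases agree; hence the ideals are identical.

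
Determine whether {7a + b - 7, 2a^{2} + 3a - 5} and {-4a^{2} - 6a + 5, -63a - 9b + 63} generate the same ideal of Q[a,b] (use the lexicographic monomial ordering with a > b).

Two ideals are equal iff their reduced Gröbner bases coincide (the reduced basis is unique for a fixed ordering).
Buchberger on the first generating set:
f_1 = 7a + b - 7, LT = a.
f_2 = 2a^{2} + 3a - 5, LT = a^{2}.

S(f_1,f_2): lcm = a^{2}. S = \tfrac{1}{7}ab - \tfrac{5}{2}a + \tfrac{5}{2}.
  reduce S modulo (f_1, f_2):
  remainder -\tfrac{1}{49}b^{2} + \tfrac{1}{2}b ≠ 0; add g_3 = -\tfrac{1}{49}b^{2} + \tfrac{1}{2}b to the basis.

The other S-polynomials (S(f_1,g_3), S(f_2,g_3)) all reduce to 0 modulo the current basis, so we have a Gröbner basis.
Inter-reduce: drop elements whose leading term is divisible by another's, tail-reduce, and make monic.
Reduced Gröbner basis: {a + \tfrac{1}{7}b - 1, b^{2} - \tfrac{49}{2}b}.

Buchberger on the second generating set:
h_1 = -4a^{2} - 6a + 5, LT = a^{2}.
h_2 = -63a - 9b + 63, LT = a.

S(h_1,h_2): lcm = a^{2}. S = -\tfrac{1}{7}ab + \tfrac{5}{2}a - \tfrac{5}{4}.
  reduce S modulo (h_1, h_2):
  remainder \tfrac{1}{49}b^{2} - \tfrac{1}{2}b + \tfrac{5}{4} ≠ 0; add k_3 = \tfrac{1}{49}b^{2} - \tfrac{1}{2}b + \tfrac{5}{4} to the basis.

The other S-polynomials (S(h_1,k_3), S(h_2,k_3)) all reduce to 0 modulo the current basis, so we have a Gröbner basis.
Inter-reduce: drop elements whose leading term is divisible by another's, tail-reduce, and make monic.
Reduced Gröbner basis: {a + \tfrac{1}{7}b - 1, b^{2} - \tfrac{49}{2}b + \tfrac{245}{4}}.

The bases are distinct; the ideals are different.
The same test decides containment: I ⊆ J iff every generator of I reduces to 0 modulo a Gröbner basis of J.

No, the ideals differ.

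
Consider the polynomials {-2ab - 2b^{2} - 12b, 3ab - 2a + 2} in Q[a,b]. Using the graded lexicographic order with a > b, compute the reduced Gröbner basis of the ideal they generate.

G = {a^{2} + \tfrac{17}{3}a - b - \tfrac{20}{3}, ab - \tfrac{2}{3}a + \tfrac{2}{3}, b^{2} + \tfrac{2}{3}a + 6b - \tfrac{2}{3}}

f_1 = -2ab - 2b^{2} - 12b, LT = ab.
f_2 = 3ab - 2a + 2, LT = ab.

S(f_1,f_2): lcm = ab. S = b^{2} + \tfrac{2}{3}a + 6b - \tfrac{2}{3}.
  reduce S modulo (f_1, f_2):
  remainder b^{2} + \tfrac{2}{3}a + 6b - \tfrac{2}{3} ≠ 0; add g_3 = b^{2} + \tfrac{2}{3}a + 6b - \tfrac{2}{3} to the basis.

S(f_1,g_3): lcm = ab^{2}. S = b^{3} - \tfrac{2}{3}a^{2} - 6ab + 6b^{2} + \tfrac{2}{3}a.
  reduce S modulo (f_1, f_2, g_3):
  remainder -\tfrac{2}{3}a^{2} - \tfrac{34}{9}a + \tfrac{2}{3}b + \tfrac{40}{9} ≠ 0; add g_4 = -\tfrac{2}{3}a^{2} - \tfrac{34}{9}a + \tfrac{2}{3}b + \tfrac{40}{9} to the basis.

The other S-polynomials (S(f_2,g_3), S(f_1,g_4), S(f_2,g_4), S(g_3,g_4)) all reduce to 0 modulo the current basis, so we have a Gröbner basis.
Inter-reduce: drop elements whose leading term is divisible by another's, tail-reduce, and make monic.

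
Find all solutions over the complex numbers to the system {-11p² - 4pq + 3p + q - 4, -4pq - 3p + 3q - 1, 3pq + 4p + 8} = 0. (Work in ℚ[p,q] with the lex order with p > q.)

{(1, -4)}

Compute a lex Gröbner basis by Buchberger's algorithm.
f_1 = -11p² - 4pq + 3p + q - 4, LT = p².
f_2 = -4pq - 3p + 3q - 1, LT = pq.
f_3 = 3pq + 4p + 8, LT = pq.

S(f_1,f_2): lcm = p²q. S = -¾p² + 4/11pq² + 21/44pq - ¼p - 1/11q² + 4/11q.
  reduce S modulo (f_1, f_2, f_3):
  remainder -13/16p + 2/11q² + 9/16q + 27/176 ≠ 0; add h_4 = -13/16p + 2/11q² + 9/16q + 27/176 to the basis.

S(f_1,f_3): lcm = p²q. S = -4/3p² + 4/11pq² - 3/11pq - 8/3p - 1/11q² + 4/11q.
  reduce S modulo (f_1, f_2, f_3, h_4):
  remainder -2294/4719q² - 841/429q - 100/1573 ≠ 0; add h_5 = -2294/4719q² - 841/429q - 100/1573 to the basis.

S(f_2,f_3): lcm = pq. S = -7/12p - ¾q - 29/12.
  reduce S modulo (f_1, f_2, f_3, h_4, h_5):
  remainder -2159/3441q - 8636/3441 ≠ 0; add h_6 = -2159/3441q - 8636/3441 to the basis.

The other S-polynomials (S(f_1,h_4), S(f_2,h_4), S(f_3,h_4), S(f_1,h_5), S(f_2,h_5), S(f_3,h_5), S(h_4,h_5), S(f_1,h_6), S(f_2,h_6), S(f_3,h_6), S(h_4,h_6), S(h_5,h_6)) all reduce to 0 modulo the current basis, so we have a Gröbner basis.
Inter-reduce: drop elements whose leading term is divisible by another's, tail-reduce, and make monic.
Reduced Gröbner basis: {p - 1, q + 4}.

Elimination: the polynomial q + 4 lies in the elimination ideal for q, so q ∈ {-4}. For each such q, the remaining basis elements (now univariate) give the rest of the solution.
  q = -4: the earlier basis element becomes p - 1 = 0, giving p = 1 — point (1, -4).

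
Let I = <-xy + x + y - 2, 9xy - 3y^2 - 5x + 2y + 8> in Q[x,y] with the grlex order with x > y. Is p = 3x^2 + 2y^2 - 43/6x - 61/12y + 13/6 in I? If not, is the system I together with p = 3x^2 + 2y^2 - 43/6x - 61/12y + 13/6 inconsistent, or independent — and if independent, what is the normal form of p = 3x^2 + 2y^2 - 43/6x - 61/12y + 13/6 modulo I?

First compute the reduced Gröbner basis of I by Buchberger's algorithm.
f_1 = -xy + x + y - 2, LT = xy.
f_2 = 9xy - 3y^2 - 5x + 2y + 8, LT = xy.

S(f_1,f_2): lcm = xy. S = 1/3y^2 - 4/9x - 11/9y + 10/9.
  leading term y^2: no divisor's leading term divides it; move 1/3y^2 to the remainder.
  leading term x: no divisor's leading term divides it; move -4/9x to the remainder.
  leading term y: no divisor's leading term divides it; move -11/9y to the remainder.
  leading term 1: no divisor's leading term divides it; move 10/9 to the remainder.
  remainder 1/3y^2 - 4/9x - 11/9y + 10/9 ≠ 0; add h_3 = 1/3y^2 - 4/9x - 11/9y + 10/9 to the basis.

S(f_1,h_3): lcm = xy^2. S = 4/3x^2 + 8/3xy - y^2 - 10/3x + 2y.
  leading term x^2: no divisor's leading term divides it; move 4/3x^2 to the remainder.
  leading term xy: subtract (-8/3)·f_1 from 8/3xy - y^2 - 10/3x + 2y → -y^2 - 2/3x + 14/3y - 16/3
  leading term y^2: subtract (-3)·h_3 from -y^2 - 2/3x + 14/3y - 16/3 → -2x + y - 2
  leading term x: no divisor's leading term divides it; move -2x to the remainder.
  leading term y: no divisor's leading term divides it; move y to the remainder.
  leading term 1: no divisor's leading term divides it; move -2 to the remainder.
  remainder 4/3x^2 - 2x + y - 2 ≠ 0; add h_4 = 4/3x^2 - 2x + y - 2 to the basis.

The other S-polynomials (S(f_2,h_3), S(f_1,h_4), S(f_2,h_4), S(h_3,h_4)) all reduce to 0 modulo the current basis, so we have a Gröbner basis.
Inter-reduce: drop elements whose leading term is divisible by another's, tail-reduce, and make monic.
Reduced Gröbner basis: {x^2 - 3/2x + 3/4y - 3/2, xy - x - y + 2, y^2 - 4/3x - 11/3y + 10/3}.
Label its elements g_1 = x^2 - 3/2x + 3/4y - 3/2, g_2 = xy - x - y + 2, g_3 = y^2 - 4/3x - 11/3y + 10/3.

Reduce p = 3x^2 + 2y^2 - 43/6x - 61/12y + 13/6 modulo G:
  leading term x^2: subtract (3)·g_1 from 3x^2 + 2y^2 - 43/6x - 61/12y + 13/6 → 2y^2 - 8/3x - 22/3y + 20/3
  leading term y^2: subtract (2)·g_3 from 2y^2 - 8/3x - 22/3y + 20/3 → 0
  normal form = 0.
Since the normal form is 0, p ∈ I.

3x^2 + 2y^2 - 43/6x - 61/12y + 13/6 lies in I (it reduces to 0).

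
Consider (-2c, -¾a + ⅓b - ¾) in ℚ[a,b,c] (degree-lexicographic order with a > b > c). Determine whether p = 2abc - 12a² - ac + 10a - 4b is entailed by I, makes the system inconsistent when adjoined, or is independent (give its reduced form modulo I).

First compute the reduced Gröbner basis of I by Buchberger's algorithm.
f_1 = -2c, LT = c.
f_2 = -¾a + ⅓b - ¾, LT = a.

The S-polynomials (S(f_1,f_2)) all reduce to 0 modulo the current basis, so we have a Gröbner basis.
Inter-reduce: drop elements whose leading term is divisible by another's, tail-reduce, and make monic.
Reduced Gröbner basis: {a - 4/9b + 1, c}.
Label its elements g_1 = a - 4/9b + 1, g_2 = c.

Reduce p = 2abc - 12a² - ac + 10a - 4b modulo G:
  leading term abc: subtract (2bc)·g_1 from 2abc - 12a² - ac + 10a - 4b → 8/9b²c - 12a² - ac - 2bc + 10a - 4b
  leading term b²c: subtract (8/9b²)·g_2 from 8/9b²c - 12a² - ac - 2bc + 10a - 4b → -12a² - ac - 2bc + 10a - 4b
  leading term a²: subtract (-12a)·g_1 from -12a² - ac - 2bc + 10a - 4b → -16/3ab - ac - 2bc + 22a - 4b
  leading term ab: subtract (-16/3b)·g_1 from -16/3ab - ac - 2bc + 22a - 4b → -ac - 64/27b² - 2bc + 22a + 4/3b
  leading term ac: subtract (-c)·g_1 from -ac - 64/27b² - 2bc + 22a + 4/3b → -64/27b² - 22/9bc + 22a + 4/3b + c
  leading term b²: no divisor's leading term divides it; move -64/27b² to the remainder.
  leading term bc: subtract (-22/9b)·g_2 from -22/9bc + 22a + 4/3b + c → 22a + 4/3b + c
  leading term a: subtract (22)·g_1 from 22a + 4/3b + c → 100/9b + c - 22
  leading term b: no divisor's leading term divides it; move 100/9b to the remainder.
  leading term c: subtract (1)·g_2 from c - 22 → -22
  leading term 1: no divisor's leading term divides it; move -22 to the remainder.
  normal form = -64/27b² + 100/9b - 22.
The normal form is nonzero, so p ∉ I. Since p minus its normal form lies in I, I + (p) = I + (r) where r = -64/27b² + 100/9b - 22; decide whether this ideal is the whole ring.
Run Buchberger on G together with r (pairs among the g_i already reduce to 0 since G is a Gröbner basis):
g_1 = a - 4/9b + 1, LT = a.
g_2 = c, LT = c.
r = -64/27b² + 100/9b - 22, LT = b².

The S-polynomials (S(g_1,g_2), S(g_1,r), S(g_2,r)) all reduce to 0 modulo the current basis, so we have a Gröbner basis.
Inter-reduce: drop elements whose leading term is divisible by another's, tail-reduce, and make monic.
Reduced Gröbner basis: {b² - 75/16b + 297/32, a - 4/9b + 1, c}.
The reduced Gröbner basis of I + (p) is {b² - 75/16b + 297/32, a - 4/9b + 1, c} ≠ {1}, a proper ideal, so the enlarged system stays consistent: p is independent of I, with normal form -64/27b² + 100/9b - 22.

2abc - 12a² - ac + 10a - 4b is independent of I; its normal form modulo I is -64/27b² + 100/9b - 22.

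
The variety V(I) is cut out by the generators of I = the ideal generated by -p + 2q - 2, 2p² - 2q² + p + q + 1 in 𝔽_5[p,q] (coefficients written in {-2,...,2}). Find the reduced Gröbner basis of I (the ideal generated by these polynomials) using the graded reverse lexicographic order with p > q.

Buchberger's algorithm terminates because the ascending chain of leading-term ideals stabilizes.

f_1 = -p + 2q - 2, LT = p.
f_2 = 2p² - 2q² + p + q + 1, LT = p².

S(f_1,f_2): lcm = p². S = -2pq + q² - p + 2q + 2.
  reduce S modulo (f_1, f_2):
  remainder 2q² - q - 1 ≠ 0; add g_3 = 2q² - q - 1 to the basis.

The other S-polynomials (S(f_1,g_3), S(f_2,g_3)) all reduce to 0 modulo the current basis, so we have a Gröbner basis.
Inter-reduce: drop elements whose leading term is divisible by another's, tail-reduce, and make monic.

G = {q² + 2q + 2, p - 2q + 2}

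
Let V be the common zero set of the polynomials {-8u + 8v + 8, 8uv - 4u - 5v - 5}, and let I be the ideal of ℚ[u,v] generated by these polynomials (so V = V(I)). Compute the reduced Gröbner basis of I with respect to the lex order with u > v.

G = {u - v - 1, v² - ⅛v - 9/8}

f_1 = -8u + 8v + 8, LT = u.
f_2 = 8uv - 4u - 5v - 5, LT = uv.

S(f_1,f_2): lcm = uv. S = ½u - v² - ⅜v + ⅝.
  reduce S modulo (f_1, f_2):
  remainder -v² + ⅛v + 9/8 ≠ 0; add g_3 = -v² + ⅛v + 9/8 to the basis.

The other S-polynomials (S(f_1,g_3), S(f_2,g_3)) all reduce to 0 modulo the current basis, so we have a Gröbner basis.
Inter-reduce: drop elements whose leading term is divisible by another's, tail-reduce, and make monic.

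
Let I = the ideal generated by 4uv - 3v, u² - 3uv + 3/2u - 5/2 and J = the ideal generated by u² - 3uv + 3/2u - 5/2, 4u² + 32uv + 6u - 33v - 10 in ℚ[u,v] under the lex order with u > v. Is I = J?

Since reduced Gröbner bases are canonical representatives of ideals under a given ordering, it suffices to compute and compare them.
Buchberger on the first generating set:
f_1 = 4uv - 3v, LT = uv.
f_2 = u² - 3uv + 3/2u - 5/2, LT = u².

S(f_1,f_2): lcm = u²v. S = 3uv² - 9/4uv + 5/2v.
  leading term uv²: subtract (¾v)·f_1 from 3uv² - 9/4uv + 5/2v → -9/4uv + 9/4v² + 5/2v
  leading term uv: subtract (-9/16)·f_1 from -9/4uv + 9/4v² + 5/2v → 9/4v² + 13/16v
  leading term v²: no divisor's leading term divides it; move 9/4v² to the remainder.
  leading term v: no divisor's leading term divides it; move 13/16v to the remainder.
  remainder 9/4v² + 13/16v ≠ 0; add g_3 = 9/4v² + 13/16v to the basis.

The other S-polynomials (S(f_1,g_3), S(f_2,g_3)) all reduce to 0 modulo the current basis, so we have a Gröbner basis.
Inter-reduce: drop elements whose leading term is divisible by another's, tail-reduce, and make monic.
Reduced Gröbner basis: {u² + 3/2u - 9/4v - 5/2, uv - ¾v, v² + 13/36v}.

Buchberger on the second generating set:
h_1 = u² - 3uv + 3/2u - 5/2, LT = u².
h_2 = 4u² + 32uv + 6u - 33v - 10, LT = u².

S(h_1,h_2): lcm = u². S = -11uv + 33/4v.
  leading term uv: no divisor's leading term divides it; move -11uv to the remainder.
  leading term v: no divisor's leading term divides it; move 33/4v to the remainder.
  remainder -11uv + 33/4v ≠ 0; add k_3 = -11uv + 33/4v to the basis.

S(h_1,k_3): lcm = u²v. S = -3uv² + 9/4uv - 5/2v.
  leading term uv²: subtract (3/11v)·k_3 from -3uv² + 9/4uv - 5/2v → 9/4uv - 9/4v² - 5/2v
  leading term uv: subtract (-9/44)·k_3 from 9/4uv - 9/4v² - 5/2v → -9/4v² - 13/16v
  leading term v²: no divisor's leading term divides it; move -9/4v² to the remainder.
  leading term v: no divisor's leading term divides it; move -13/16v to the remainder.
  remainder -9/4v² - 13/16v ≠ 0; add k_4 = -9/4v² - 13/16v to the basis.

The other S-polynomials (S(h_2,k_3), S(h_1,k_4), S(h_2,k_4), S(k_3,k_4)) all reduce to 0 modulo the current basis, so we have a Gröbner basis.
Inter-reduce: drop elements whose leading term is divisible by another's, tail-reduce, and make monic.
Reduced Gröbner basis: {u² + 3/2u - 9/4v - 5/2, uv - ¾v, v² + 13/36v}.

The two bases agree; hence the ideals are identical.

Yes, the ideals are equal.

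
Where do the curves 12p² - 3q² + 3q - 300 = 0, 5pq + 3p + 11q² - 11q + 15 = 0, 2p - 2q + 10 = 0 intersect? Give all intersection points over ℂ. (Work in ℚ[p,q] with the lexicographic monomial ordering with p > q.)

Compute a lex Gröbner basis by Buchberger's algorithm.
f_1 = 12p² - 3q² + 3q - 300, LT = p².
f_2 = 5pq + 3p + 11q² - 11q + 15, LT = pq.
f_3 = 2p - 2q + 10, LT = p.

S(f_1,f_2): lcm = p²q. S = -⅗p² - 11/5pq² + 11/5pq - 3p - ¼q³ + ¼q² - 25q.
  reduce S modulo (f_1, f_2, f_3):
  remainder 459/100q³ - 3121/250q² - 7809/500q ≠ 0; add h_4 = 459/100q³ - 3121/250q² - 7809/500q to the basis.

S(f_1,f_3): lcm = p². S = pq - 5p - ¼q² + ¼q - 25.
  reduce S modulo (f_1, f_2, f_3, h_4):
  remainder -49/20q² - 63/20q ≠ 0; add h_5 = -49/20q² - 63/20q to the basis.

S(f_2,f_3): lcm = pq. S = ⅗p + 16/5q² - 36/5q + 3.
  reduce S modulo (f_1, f_2, f_3, h_4, h_5):
  remainder -75/7q ≠ 0; add h_6 = -75/7q to the basis.

The other S-polynomials (S(f_1,h_4), S(f_2,h_4), S(f_3,h_4), S(f_1,h_5), S(f_2,h_5), S(f_3,h_5), S(h_4,h_5), S(f_1,h_6), S(f_2,h_6), S(f_3,h_6), S(h_4,h_6), S(h_5,h_6)) all reduce to 0 modulo the current basis, so we have a Gröbner basis.
Inter-reduce: drop elements whose leading term is divisible by another's, tail-reduce, and make monic.
Reduced Gröbner basis: {p + 5, q}.

Since the basis is lex-ordered, q is univariate in q. Its roots are {0}. Back-substituting each root into the other basis elements fixes the other coordinates.
  q = 0: the earlier basis element becomes p + 5 = 0, giving p = -5 — point (-5, 0).

{(-5, 0)}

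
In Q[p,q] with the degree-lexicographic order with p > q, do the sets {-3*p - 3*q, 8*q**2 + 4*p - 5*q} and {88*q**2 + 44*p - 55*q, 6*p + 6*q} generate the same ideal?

Yes, the ideals are equal.

Since reduced Gröbner bases are canonical representatives of ideals under a given ordering, it suffices to compute and compare them.
Buchberger on the first generating set:
f_1 = -3*p - 3*q, LT = p.
f_2 = 8*q**2 + 4*p - 5*q, LT = q**2.

S(f_1,f_2): leading monomials are coprime, so the S-polynomial reduces to 0 (Buchberger's first criterion).
Every S-polynomial of the final basis reduces to 0, so we have a Gröbner basis.
Inter-reduce: drop elements whose leading term is divisible by another's, tail-reduce, and make monic.
Reduced Gröbner basis: {q**2 - 9/8*q, p + q}.

Buchberger on the second generating set:
h_1 = 88*q**2 + 44*p - 55*q, LT = q**2.
h_2 = 6*p + 6*q, LT = p.

S(h_1,h_2): leading monomials are coprime, so the S-polynomial reduces to 0 (Buchberger's first criterion).
Every S-polynomial of the final basis reduces to 0, so we have a Gröbner basis.
Inter-reduce: drop elements whose leading term is divisible by another's, tail-reduce, and make monic.
Reduced Gröbner basis: {q**2 - 9/8*q, p + q}.

Same reduced basis, so the two generating sets span the same ideal.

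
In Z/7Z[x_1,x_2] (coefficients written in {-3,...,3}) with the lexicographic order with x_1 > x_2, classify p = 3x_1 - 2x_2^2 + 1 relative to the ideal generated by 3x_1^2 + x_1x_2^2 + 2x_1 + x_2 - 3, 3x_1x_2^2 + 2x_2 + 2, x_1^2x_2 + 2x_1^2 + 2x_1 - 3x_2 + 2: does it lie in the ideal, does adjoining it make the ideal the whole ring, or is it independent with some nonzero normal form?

3x_1 - 2x_2^2 + 1 lies in I (it reduces to 0).

First compute the reduced Gröbner basis of I by Buchberger's algorithm.
f_1 = 3x_1^2 + x_1x_2^2 + 2x_1 + x_2 - 3, LT = x_1^2.
f_2 = 3x_1x_2^2 + 2x_2 + 2, LT = x_1x_2^2.
f_3 = x_1^2x_2 + 2x_1^2 + 2x_1 - 3x_2 + 2, LT = x_1^2x_2.

S(f_1,f_2): lcm = x_1^2x_2^2. S = -2x_1x_2^4 + 3x_1x_2^2 - 3x_1x_2 - 3x_1 - 2x_2^3 - x_2^2.
  reduce S modulo (f_1, f_2, f_3):
  remainder -3x_1x_2 - 3x_1 - 3x_2^3 - 2x_2^2 - 2x_2 - 2 ≠ 0; add h_4 = -3x_1x_2 - 3x_1 - 3x_2^3 - 2x_2^2 - 2x_2 - 2 to the basis.

S(f_1,f_3): lcm = x_1^2x_2. S = -2x_1^2 - 2x_1x_2^3 + 3x_1x_2 - 2x_1 - 2x_2^2 + 2x_2 - 2.
  reduce S modulo (f_1, f_2, f_3, h_4):
  remainder x_1 - 3x_2^3 + 2x_2^2 - 1 ≠ 0; add h_5 = x_1 - 3x_2^3 + 2x_2^2 - 1 to the basis.

S(f_2,f_3): lcm = x_1^2x_2^2. S = -2x_1^2x_2 + x_1x_2 + 3x_1 + 3x_2^2 - 2x_2.
  reduce S modulo (f_1, f_2, f_3, h_4, h_5):
  remainder 2x_2^3 - 2x_2^2 + x_2 + 3 ≠ 0; add h_6 = 2x_2^3 - 2x_2^2 + x_2 + 3 to the basis.

S(f_2,h_4): lcm = x_1x_2^2. S = -x_1x_2 - x_2^4 - 3x_2^3 - 3x_2^2 + 3.
  reduce S modulo (f_1, f_2, f_3, h_4, h_5, h_6):
  remainder 2x_2^2 + x_2 ≠ 0; add h_7 = 2x_2^2 + x_2 to the basis.

S(f_1,h_5): lcm = x_1^2. S = 3x_1x_2^3 + 3x_1x_2^2 - 3x_1 - 2x_2 - 1.
  reduce S modulo (f_1, f_2, f_3, h_4, h_5, h_6, h_7):
  remainder x_2 - 3 ≠ 0; add h_8 = x_2 - 3 to the basis.

The other S-polynomials (S(f_1,h_4), S(f_3,h_4), S(f_2,h_5), S(f_3,h_5), S(h_4,h_5), S(f_1,h_6), S(f_2,h_6), S(f_3,h_6), S(h_4,h_6), S(h_5,h_6), S(f_1,h_7), S(f_2,h_7), S(f_3,h_7), S(h_4,h_7), S(h_5,h_7), S(h_6,h_7), S(f_1,h_8), S(f_2,h_8), S(f_3,h_8), S(h_4,h_8), S(h_5,h_8), S(h_6,h_8), S(h_7,h_8)) all reduce to 0 modulo the current basis, so we have a Gröbner basis.
Inter-reduce: drop elements whose leading term is divisible by another's, tail-reduce, and make monic.
Reduced Gröbner basis: {x_1 - 1, x_2 - 3}.
Label its elements g_1 = x_1 - 1, g_2 = x_2 - 3.

Reduce p = 3x_1 - 2x_2^2 + 1 modulo G:
  leading term x_1: subtract (3)·g_1 from 3x_1 - 2x_2^2 + 1 → -2x_2^2 - 3
  leading term x_2^2: subtract (-2x_2)·g_2 from -2x_2^2 - 3 → x_2 - 3
  leading term x_2: subtract (1)·g_2 from x_2 - 3 → 0
  normal form = 0.
Since the normal form is 0, p ∈ I.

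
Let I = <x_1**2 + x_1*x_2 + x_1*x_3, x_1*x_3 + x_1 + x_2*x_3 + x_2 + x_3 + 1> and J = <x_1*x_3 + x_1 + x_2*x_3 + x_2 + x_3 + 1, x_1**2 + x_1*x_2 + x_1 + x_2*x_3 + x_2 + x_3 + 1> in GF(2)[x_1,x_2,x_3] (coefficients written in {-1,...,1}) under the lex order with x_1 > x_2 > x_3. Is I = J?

For a fixed monomial order, each ideal has a unique reduced Gröbner basis; comparing bases decides equality.
Buchberger on the first generating set:
f_1 = x_1**2 + x_1*x_2 + x_1*x_3, LT = x_1**2.
f_2 = x_1*x_3 + x_1 + x_2*x_3 + x_2 + x_3 + 1, LT = x_1*x_3.

S(f_1,f_2): lcm = x_1**2*x_3. S = x_1**2 + x_1*x_2 + x_1*x_3**2 + x_1*x_3 + x_1.
  reduce S modulo (f_1, f_2):
  remainder x_2*x_3**2 + x_2 + x_3**2 + 1 ≠ 0; add g_3 = x_2*x_3**2 + x_2 + x_3**2 + 1 to the basis.

The other S-polynomials (S(f_1,g_3), S(f_2,g_3)) all reduce to 0 modulo the current basis, so we have a Gröbner basis.
Inter-reduce: drop elements whose leading term is divisible by another's, tail-reduce, and make monic.
Reduced Gröbner basis: {x_1**2 + x_1*x_2 + x_1 + x_2*x_3 + x_2 + x_3 + 1, x_1*x_3 + x_1 + x_2*x_3 + x_2 + x_3 + 1, x_2*x_3**2 + x_2 + x_3**2 + 1}.

Buchberger on the second generating set:
h_1 = x_1*x_3 + x_1 + x_2*x_3 + x_2 + x_3 + 1, LT = x_1*x_3.
h_2 = x_1**2 + x_1*x_2 + x_1 + x_2*x_3 + x_2 + x_3 + 1, LT = x_1**2.

S(h_1,h_2): lcm = x_1**2*x_3. S = x_1**2 + x_1*x_2 + x_1 + x_2*x_3**2 + x_2*x_3 + x_3**2 + x_3.
  reduce S modulo (h_1, h_2):
  remainder x_2*x_3**2 + x_2 + x_3**2 + 1 ≠ 0; add k_3 = x_2*x_3**2 + x_2 + x_3**2 + 1 to the basis.

The other S-polynomials (S(h_1,k_3), S(h_2,k_3)) all reduce to 0 modulo the current basis, so we have a Gröbner basis.
Inter-reduce: drop elements whose leading term is divisible by another's, tail-reduce, and make monic.
Reduced Gröbner basis: {x_1**2 + x_1*x_2 + x_1 + x_2*x_3 + x_2 + x_3 + 1, x_1*x_3 + x_1 + x_2*x_3 + x_2 + x_3 + 1, x_2*x_3**2 + x_2 + x_3**2 + 1}.

These coincide, so the ideals are equal.

Yes, the ideals are equal.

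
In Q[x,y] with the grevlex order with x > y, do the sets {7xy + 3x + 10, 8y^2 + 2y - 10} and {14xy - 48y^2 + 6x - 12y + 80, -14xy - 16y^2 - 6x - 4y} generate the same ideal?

For a fixed monomial order, each ideal has a unique reduced Gröbner basis; comparing bases decides equality.
Buchberger on the first generating set:
f_1 = 7xy + 3x + 10, LT = xy.
f_2 = 8y^2 + 2y - 10, LT = y^2.

S(f_1,f_2): lcm = xy^2. S = 5/28xy + 5/4x + 10/7y.
  reduce S modulo (f_1, f_2):
  remainder 115/98x + 10/7y - 25/98 ≠ 0; add g_3 = 115/98x + 10/7y - 25/98 to the basis.

The other S-polynomials (S(f_1,g_3), S(f_2,g_3)) all reduce to 0 modulo the current basis, so we have a Gröbner basis.
Inter-reduce: drop elements whose leading term is divisible by another's, tail-reduce, and make monic.
Reduced Gröbner basis: {y^2 + 1/4y - 5/4, x + 28/23y - 5/23}.

Buchberger on the second generating set:
h_1 = 14xy - 48y^2 + 6x - 12y + 80, LT = xy.
h_2 = -14xy - 16y^2 - 6x - 4y, LT = xy.

S(h_1,h_2): lcm = xy. S = -32/7y^2 - 8/7y + 40/7.
  reduce S modulo (h_1, h_2):
  remainder -32/7y^2 - 8/7y + 40/7 ≠ 0; add k_3 = -32/7y^2 - 8/7y + 40/7 to the basis.

S(h_1,k_3): lcm = xy^2. S = -24/7y^3 + 5/28xy - 6/7y^2 + 5/4x + 40/7y.
  reduce S modulo (h_1, h_2, k_3):
  remainder 115/98x + 10/7y - 25/98 ≠ 0; add k_4 = 115/98x + 10/7y - 25/98 to the basis.

The other S-polynomials (S(h_2,k_3), S(h_1,k_4), S(h_2,k_4), S(k_3,k_4)) all reduce to 0 modulo the current basis, so we have a Gröbner basis.
Inter-reduce: drop elements whose leading term is divisible by another's, tail-reduce, and make monic.
Reduced Gröbner basis: {y^2 + 1/4y - 5/4, x + 28/23y - 5/23}.

These coincide, so the ideals are equal.

Yes, the ideals are equal.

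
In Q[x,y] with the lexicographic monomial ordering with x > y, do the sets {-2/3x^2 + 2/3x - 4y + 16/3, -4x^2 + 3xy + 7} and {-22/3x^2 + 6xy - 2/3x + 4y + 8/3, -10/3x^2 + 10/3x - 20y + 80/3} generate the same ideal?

No, the ideals differ.

For a fixed monomial order, each ideal has a unique reduced Gröbner basis; comparing bases decides equality.
Buchberger on the first generating set:
f_1 = -2/3x^2 + 2/3x - 4y + 16/3, LT = x^2.
f_2 = -4x^2 + 3xy + 7, LT = x^2.

S(f_1,f_2): lcm = x^2. S = 3/4xy - x + 6y - 25/4.
  leading term xy: no divisor's leading term divides it; move 3/4xy to the remainder.
  leading term x: no divisor's leading term divides it; move -x to the remainder.
  leading term y: no divisor's leading term divides it; move 6y to the remainder.
  leading term 1: no divisor's leading term divides it; move -25/4 to the remainder.
  remainder 3/4xy - x + 6y - 25/4 ≠ 0; add g_3 = 3/4xy - x + 6y - 25/4 to the basis.

S(f_1,g_3): lcm = x^2y. S = 4/3x^2 - 9xy + 25/3x + 6y^2 - 8y.
  leading term x^2: subtract (-2)·f_1 from 4/3x^2 - 9xy + 25/3x + 6y^2 - 8y → -9xy + 29/3x + 6y^2 - 16y + 32/3
  leading term xy: subtract (-12)·g_3 from -9xy + 29/3x + 6y^2 - 16y + 32/3 → -7/3x + 6y^2 + 56y - 193/3
  leading term x: no divisor's leading term divides it; move -7/3x to the remainder.
  leading term y^2: no divisor's leading term divides it; move 6y^2 to the remainder.
  leading term y: no divisor's leading term divides it; move 56y to the remainder.
  leading term 1: no divisor's leading term divides it; move -193/3 to the remainder.
  remainder -7/3x + 6y^2 + 56y - 193/3 ≠ 0; add g_4 = -7/3x + 6y^2 + 56y - 193/3 to the basis.

S(g_3,g_4): lcm = xy. S = -4/3x + 18/7y^3 + 24y^2 - 137/7y - 25/3.
  leading term x: subtract (4/7)·g_4 from -4/3x + 18/7y^3 + 24y^2 - 137/7y - 25/3 → 18/7y^3 + 144/7y^2 - 361/7y + 199/7
  leading term y^3: no divisor's leading term divides it; move 18/7y^3 to the remainder.
  leading term y^2: no divisor's leading term divides it; move 144/7y^2 to the remainder.
  leading term y: no divisor's leading term divides it; move -361/7y to the remainder.
  leading term 1: no divisor's leading term divides it; move 199/7 to the remainder.
  remainder 18/7y^3 + 144/7y^2 - 361/7y + 199/7 ≠ 0; add g_5 = 18/7y^3 + 144/7y^2 - 361/7y + 199/7 to the basis.

The other S-polynomials (S(f_2,g_3), S(f_1,g_4), S(f_2,g_4), S(f_1,g_5), S(f_2,g_5), S(g_3,g_5), S(g_4,g_5)) all reduce to 0 modulo the current basis, so we have a Gröbner basis.
Inter-reduce: drop elements whose leading term is divisible by another's, tail-reduce, and make monic.
Reduced Gröbner basis: {x - 18/7y^2 - 24y + 193/7, y^3 + 8y^2 - 361/18y + 199/18}.

Buchberger on the second generating set:
h_1 = -22/3x^2 + 6xy - 2/3x + 4y + 8/3, LT = x^2.
h_2 = -10/3x^2 + 10/3x - 20y + 80/3, LT = x^2.

S(h_1,h_2): lcm = x^2. S = -9/11xy + 12/11x - 72/11y + 84/11.
  leading term xy: no divisor's leading term divides it; move -9/11xy to the remainder.
  leading term x: no divisor's leading term divides it; move 12/11x to the remainder.
  leading term y: no divisor's leading term divides it; move -72/11y to the remainder.
  leading term 1: no divisor's leading term divides it; move 84/11 to the remainder.
  remainder -9/11xy + 12/11x - 72/11y + 84/11 ≠ 0; add k_3 = -9/11xy + 12/11x - 72/11y + 84/11 to the basis.

S(h_1,k_3): lcm = x^2y. S = 4/3x^2 - 9/11xy^2 - 87/11xy + 28/3x - 6/11y^2 - 4/11y.
  leading term x^2: subtract (-2/11)·h_1 from 4/3x^2 - 9/11xy^2 - 87/11xy + 28/3x - 6/11y^2 - 4/11y → -9/11xy^2 - 75/11xy + 304/33x - 6/11y^2 + 4/11y + 16/33
  leading term xy^2: subtract (y)·k_3 from -9/11xy^2 - 75/11xy + 304/33x - 6/11y^2 + 4/11y + 16/33 → -87/11xy + 304/33x + 6y^2 - 80/11y + 16/33
  leading term xy: subtract (29/3)·k_3 from -87/11xy + 304/33x + 6y^2 - 80/11y + 16/33 → -4/3x + 6y^2 + 56y - 220/3
  leading term x: no divisor's leading term divides it; move -4/3x to the remainder.
  leading term y^2: no divisor's leading term divides it; move 6y^2 to the remainder.
  leading term y: no divisor's leading term divides it; move 56y to the remainder.
  leading term 1: no divisor's leading term divides it; move -220/3 to the remainder.
  remainder -4/3x + 6y^2 + 56y - 220/3 ≠ 0; add k_4 = -4/3x + 6y^2 + 56y - 220/3 to the basis.

S(k_3,k_4): lcm = xy. S = -4/3x + 9/2y^3 + 42y^2 - 47y - 28/3.
  leading term x: subtract (1)·k_4 from -4/3x + 9/2y^3 + 42y^2 - 47y - 28/3 → 9/2y^3 + 36y^2 - 103y + 64
  leading term y^3: no divisor's leading term divides it; move 9/2y^3 to the remainder.
  leading term y^2: no divisor's leading term divides it; move 36y^2 to the remainder.
  leading term y: no divisor's leading term divides it; move -103y to the remainder.
  leading term 1: no divisor's leading term divides it; move 64 to the remainder.
  remainder 9/2y^3 + 36y^2 - 103y + 64 ≠ 0; add k_5 = 9/2y^3 + 36y^2 - 103y + 64 to the basis.

The other S-polynomials (S(h_2,k_3), S(h_1,k_4), S(h_2,k_4), S(h_1,k_5), S(h_2,k_5), S(k_3,k_5), S(k_4,k_5)) all reduce to 0 modulo the current basis, so we have a Gröbner basis.
Inter-reduce: drop elements whose leading term is divisible by another's, tail-reduce, and make monic.
Reduced Gröbner basis: {x - 9/2y^2 - 42y + 55, y^3 + 8y^2 - 206/9y + 128/9}.

Since the reduced bases disagree, the two ideals are not the same.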